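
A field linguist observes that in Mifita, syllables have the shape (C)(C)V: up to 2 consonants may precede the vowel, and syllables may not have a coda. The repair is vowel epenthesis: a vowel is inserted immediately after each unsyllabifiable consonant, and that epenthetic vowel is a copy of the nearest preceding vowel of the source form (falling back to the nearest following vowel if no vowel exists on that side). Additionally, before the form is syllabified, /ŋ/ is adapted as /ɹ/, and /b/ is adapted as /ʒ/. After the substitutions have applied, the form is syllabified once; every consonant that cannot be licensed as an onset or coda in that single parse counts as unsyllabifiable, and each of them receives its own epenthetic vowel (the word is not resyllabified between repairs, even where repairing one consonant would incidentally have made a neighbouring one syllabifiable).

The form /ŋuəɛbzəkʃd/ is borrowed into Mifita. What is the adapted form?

Substitution: /ŋ/ → /ɹ/, /b/ → /ʒ/, giving /ɹuəɛʒzəkʃd/.
Under (C)(C)V, the unsyllabifiable consonants are /k/, /ʃ/, /d/ (no codas are permitted; onsets may contain at most 2 consonants).
Epenthesis after each stranded consonant: /k/ → /kə/, /ʃ/ → /ʃə/, /d/ → /də/.

ɹuəɛʒzəkəʃədə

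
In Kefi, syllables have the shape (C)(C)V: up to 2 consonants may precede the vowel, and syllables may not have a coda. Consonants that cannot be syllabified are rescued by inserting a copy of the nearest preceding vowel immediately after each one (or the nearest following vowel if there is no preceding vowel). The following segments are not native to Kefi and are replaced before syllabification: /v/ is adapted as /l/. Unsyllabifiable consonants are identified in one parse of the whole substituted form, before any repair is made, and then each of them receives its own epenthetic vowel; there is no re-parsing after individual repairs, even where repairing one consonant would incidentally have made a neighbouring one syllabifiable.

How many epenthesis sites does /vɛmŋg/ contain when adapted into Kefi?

3

After substitution the input is /lɛmŋg/.
The unsyllabifiable consonants are /m/, /ŋ/, /g/; each receives one epenthetic vowel.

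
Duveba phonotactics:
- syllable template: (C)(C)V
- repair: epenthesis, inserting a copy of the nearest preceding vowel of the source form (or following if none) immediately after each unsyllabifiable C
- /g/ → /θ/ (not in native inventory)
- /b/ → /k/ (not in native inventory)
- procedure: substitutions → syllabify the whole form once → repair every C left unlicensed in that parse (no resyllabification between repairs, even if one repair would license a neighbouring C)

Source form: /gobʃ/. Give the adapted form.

Substitution: /g/ → /θ/, /b/ → /k/, giving /θokʃ/.
Syllabifying with onset maximization leaves /k/, /ʃ/ stranded (no codas are permitted; onsets may contain at most 2 consonants).
Inserting the epenthetic vowel yields /k/ → /ko/, /ʃ/ → /ʃo/.

θokoʃo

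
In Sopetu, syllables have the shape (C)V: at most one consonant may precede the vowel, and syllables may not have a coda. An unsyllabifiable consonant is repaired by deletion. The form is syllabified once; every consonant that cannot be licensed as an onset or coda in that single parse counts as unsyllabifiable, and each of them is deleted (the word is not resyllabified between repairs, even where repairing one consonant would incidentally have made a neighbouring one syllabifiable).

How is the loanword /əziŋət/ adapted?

əziŋə

The consonants /t/ cannot be parsed into a legal (C)V syllable (no codas are permitted; onsets are limited to one consonant).
Deletion applies to /t/.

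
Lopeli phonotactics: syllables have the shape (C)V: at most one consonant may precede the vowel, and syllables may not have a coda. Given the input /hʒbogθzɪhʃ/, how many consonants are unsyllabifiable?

The consonants /h/, /ʒ/, /g/, /θ/, /h/, /ʃ/ cannot be parsed into a legal (C)V syllable (no codas are permitted; onsets are limited to one consonant).

6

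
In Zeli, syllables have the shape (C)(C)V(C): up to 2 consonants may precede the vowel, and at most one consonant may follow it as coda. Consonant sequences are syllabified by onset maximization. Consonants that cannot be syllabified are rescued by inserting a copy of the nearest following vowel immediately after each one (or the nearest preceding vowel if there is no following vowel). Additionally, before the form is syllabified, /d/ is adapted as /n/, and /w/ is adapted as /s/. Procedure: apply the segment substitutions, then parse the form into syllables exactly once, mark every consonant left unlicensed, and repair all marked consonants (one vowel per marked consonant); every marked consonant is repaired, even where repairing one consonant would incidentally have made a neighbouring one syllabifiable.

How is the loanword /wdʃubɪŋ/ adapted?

sunʃubɪŋ

Substitution: /w/ → /s/, /d/ → /n/, giving /snʃubɪŋ/.
Under (C)(C)V(C), the unsyllabifiable consonants are /s/ (at most one coda consonant is licensed; onsets may contain at most 2 consonants).
Each unlicensed consonant becomes the onset of a new syllable: /s/ → /su/.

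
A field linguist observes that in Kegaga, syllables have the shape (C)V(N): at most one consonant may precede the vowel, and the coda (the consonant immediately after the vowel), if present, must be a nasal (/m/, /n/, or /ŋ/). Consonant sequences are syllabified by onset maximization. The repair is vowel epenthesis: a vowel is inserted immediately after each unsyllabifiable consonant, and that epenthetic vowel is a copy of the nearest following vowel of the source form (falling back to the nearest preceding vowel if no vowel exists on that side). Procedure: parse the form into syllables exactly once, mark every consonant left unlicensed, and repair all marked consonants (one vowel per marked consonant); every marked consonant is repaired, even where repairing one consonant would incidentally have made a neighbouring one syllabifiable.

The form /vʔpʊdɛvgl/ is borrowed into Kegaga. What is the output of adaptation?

vʊʔʊpʊdɛvɛgɛlɛ

Syllabifying with onset maximization leaves /v/, /ʔ/, /v/, /g/, /l/ stranded (only a nasal (/m/, /n/, or /ŋ/) is licensed in coda position; onsets are limited to one consonant).
Inserting the epenthetic vowel yields /v/ → /vʊ/, /ʔ/ → /ʔʊ/, /v/ → /vɛ/, /g/ → /gɛ/, /l/ → /lɛ/.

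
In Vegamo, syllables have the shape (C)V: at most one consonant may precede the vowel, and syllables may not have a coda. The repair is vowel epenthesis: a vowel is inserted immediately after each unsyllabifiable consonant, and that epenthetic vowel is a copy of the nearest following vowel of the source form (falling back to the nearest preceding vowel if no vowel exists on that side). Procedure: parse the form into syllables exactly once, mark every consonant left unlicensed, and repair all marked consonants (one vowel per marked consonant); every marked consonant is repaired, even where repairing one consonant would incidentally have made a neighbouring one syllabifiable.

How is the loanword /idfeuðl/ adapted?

idefeuðulu

Syllabifying with onset maximization leaves /d/, /ð/, /l/ stranded (no codas are permitted; onsets are limited to one consonant).
Epenthesis after each stranded consonant: /d/ → /de/, /ð/ → /ðu/, /l/ → /lu/.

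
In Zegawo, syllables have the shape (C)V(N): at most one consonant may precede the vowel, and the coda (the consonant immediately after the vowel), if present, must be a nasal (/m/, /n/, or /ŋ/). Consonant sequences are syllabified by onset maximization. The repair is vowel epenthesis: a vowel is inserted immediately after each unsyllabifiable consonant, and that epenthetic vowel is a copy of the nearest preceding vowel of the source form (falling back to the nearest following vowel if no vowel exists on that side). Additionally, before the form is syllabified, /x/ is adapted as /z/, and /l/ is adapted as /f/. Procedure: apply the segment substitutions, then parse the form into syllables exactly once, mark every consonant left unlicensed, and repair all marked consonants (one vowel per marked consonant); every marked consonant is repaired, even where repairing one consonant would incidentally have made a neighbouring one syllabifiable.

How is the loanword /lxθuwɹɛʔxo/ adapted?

Substitution: /l/ → /f/, /x/ → /z/, giving /fzθuwɹɛʔzo/.
Syllabifying with onset maximization leaves /f/, /z/, /w/, /ʔ/ stranded (only a nasal (/m/, /n/, or /ŋ/) is licensed in coda position; onsets are limited to one consonant).
Inserting the epenthetic vowel yields /f/ → /fu/, /z/ → /zu/, /w/ → /wu/, /ʔ/ → /ʔɛ/.

fuzuθuwuɹɛʔɛzo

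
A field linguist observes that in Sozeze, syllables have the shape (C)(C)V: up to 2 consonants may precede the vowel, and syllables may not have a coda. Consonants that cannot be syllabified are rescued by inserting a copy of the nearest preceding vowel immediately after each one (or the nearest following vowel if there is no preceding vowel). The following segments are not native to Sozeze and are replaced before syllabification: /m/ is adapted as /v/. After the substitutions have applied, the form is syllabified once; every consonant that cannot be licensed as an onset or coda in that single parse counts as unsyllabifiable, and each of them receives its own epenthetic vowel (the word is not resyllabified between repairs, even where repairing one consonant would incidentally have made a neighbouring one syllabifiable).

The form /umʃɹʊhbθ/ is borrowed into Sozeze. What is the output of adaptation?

uvuʃɹʊhʊbʊθʊ

Substitution: /m/ → /v/, giving /uvʃɹʊhbθ/.
The consonants /v/, /h/, /b/, /θ/ cannot be parsed into a legal (C)(C)V syllable (no codas are permitted; onsets may contain at most 2 consonants).
Each unlicensed consonant becomes the onset of a new syllable: /v/ → /vu/, /h/ → /hʊ/, /b/ → /bʊ/, /θ/ → /θʊ/.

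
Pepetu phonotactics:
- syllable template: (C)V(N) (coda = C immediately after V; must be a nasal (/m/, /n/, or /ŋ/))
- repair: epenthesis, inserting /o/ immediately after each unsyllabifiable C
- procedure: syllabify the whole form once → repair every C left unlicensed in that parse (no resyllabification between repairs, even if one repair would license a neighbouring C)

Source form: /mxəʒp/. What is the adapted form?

moxəʒopo

Syllabifying with onset maximization leaves /m/, /ʒ/, /p/ stranded (only a nasal (/m/, /n/, or /ŋ/) is licensed in coda position; onsets are limited to one consonant).
Epenthesis after each stranded consonant: /m/ → /mo/, /ʒ/ → /ʒo/, /p/ → /po/.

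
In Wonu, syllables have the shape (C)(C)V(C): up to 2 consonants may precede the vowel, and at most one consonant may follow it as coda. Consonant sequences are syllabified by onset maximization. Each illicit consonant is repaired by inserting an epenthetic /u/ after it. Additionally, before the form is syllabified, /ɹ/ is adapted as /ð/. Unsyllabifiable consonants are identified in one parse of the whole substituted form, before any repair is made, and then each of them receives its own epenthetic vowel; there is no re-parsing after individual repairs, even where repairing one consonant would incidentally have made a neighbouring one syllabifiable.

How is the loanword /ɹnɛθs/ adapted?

ðnɛθsu

Substitution: /ɹ/ → /ð/, giving /ðnɛθs/.
Under (C)(C)V(C), the unsyllabifiable consonants are /s/ (at most one coda consonant is licensed; onsets may contain at most 2 consonants).
Inserting the epenthetic vowel yields /s/ → /su/.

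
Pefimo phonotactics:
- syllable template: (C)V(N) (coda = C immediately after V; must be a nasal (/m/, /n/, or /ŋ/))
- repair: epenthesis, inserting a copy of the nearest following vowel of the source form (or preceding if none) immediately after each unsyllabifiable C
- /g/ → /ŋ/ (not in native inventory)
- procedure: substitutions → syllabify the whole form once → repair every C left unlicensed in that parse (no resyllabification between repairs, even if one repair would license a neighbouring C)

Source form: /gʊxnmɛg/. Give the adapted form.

Substitution: /g/ → /ŋ/, giving /ŋʊxnmɛŋ/.
Under (C)V(N), the unsyllabifiable consonants are /x/, /n/ (only a nasal (/m/, /n/, or /ŋ/) is licensed in coda position; onsets are limited to one consonant).
Inserting the epenthetic vowel yields /x/ → /xɛ/, /n/ → /nɛ/.

ŋʊxɛnɛmɛŋ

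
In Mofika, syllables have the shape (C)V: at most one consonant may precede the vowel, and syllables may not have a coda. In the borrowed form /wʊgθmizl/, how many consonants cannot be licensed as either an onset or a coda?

Syllabifying with onset maximization leaves /g/, /θ/, /z/, /l/ stranded (no codas are permitted; onsets are limited to one consonant).

4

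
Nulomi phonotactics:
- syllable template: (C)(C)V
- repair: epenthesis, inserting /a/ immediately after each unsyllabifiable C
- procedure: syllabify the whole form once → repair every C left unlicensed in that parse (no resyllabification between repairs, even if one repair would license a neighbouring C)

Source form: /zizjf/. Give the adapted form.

zizajafa

The consonants /z/, /j/, /f/ cannot be parsed into a legal (C)(C)V syllable (no codas are permitted; onsets may contain at most 2 consonants).
Epenthesis after each stranded consonant: /z/ → /za/, /j/ → /ja/, /f/ → /fa/.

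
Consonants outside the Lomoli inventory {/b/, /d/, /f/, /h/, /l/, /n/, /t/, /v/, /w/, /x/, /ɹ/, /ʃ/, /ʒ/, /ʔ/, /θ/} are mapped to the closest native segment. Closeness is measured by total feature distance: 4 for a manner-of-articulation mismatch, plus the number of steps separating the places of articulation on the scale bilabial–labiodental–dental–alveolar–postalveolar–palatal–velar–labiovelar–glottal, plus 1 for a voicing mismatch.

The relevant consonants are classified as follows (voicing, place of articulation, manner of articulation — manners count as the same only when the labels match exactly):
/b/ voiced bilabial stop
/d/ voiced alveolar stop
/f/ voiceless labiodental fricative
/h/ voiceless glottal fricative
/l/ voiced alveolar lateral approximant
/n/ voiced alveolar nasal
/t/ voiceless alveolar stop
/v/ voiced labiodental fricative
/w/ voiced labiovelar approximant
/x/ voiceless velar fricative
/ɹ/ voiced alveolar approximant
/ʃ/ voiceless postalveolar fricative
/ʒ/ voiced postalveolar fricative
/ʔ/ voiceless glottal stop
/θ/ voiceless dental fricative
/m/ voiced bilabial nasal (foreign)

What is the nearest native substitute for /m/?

n

/n/ is closest: same manner (nasal), place distance 3 (bilabial→alveolar), same voicing; total 3. Next closest is /b/ at distance 4.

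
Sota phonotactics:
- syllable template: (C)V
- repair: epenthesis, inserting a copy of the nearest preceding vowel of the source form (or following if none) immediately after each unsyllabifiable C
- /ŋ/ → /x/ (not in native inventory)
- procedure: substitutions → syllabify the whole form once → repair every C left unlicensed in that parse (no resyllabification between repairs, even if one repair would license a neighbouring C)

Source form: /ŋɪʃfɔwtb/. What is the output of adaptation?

xɪʃɪfɔwɔtɔbɔ

Substitution: /ŋ/ → /x/, giving /xɪʃfɔwtb/.
Syllabifying with onset maximization leaves /ʃ/, /w/, /t/, /b/ stranded (no codas are permitted; onsets are limited to one consonant).
Epenthesis after each stranded consonant: /ʃ/ → /ʃɪ/, /w/ → /wɔ/, /t/ → /tɔ/, /b/ → /bɔ/.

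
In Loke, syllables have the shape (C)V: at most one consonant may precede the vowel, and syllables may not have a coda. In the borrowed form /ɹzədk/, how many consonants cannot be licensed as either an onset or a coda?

Syllabifying with onset maximization leaves /ɹ/, /d/, /k/ stranded (no codas are permitted; onsets are limited to one consonant).

3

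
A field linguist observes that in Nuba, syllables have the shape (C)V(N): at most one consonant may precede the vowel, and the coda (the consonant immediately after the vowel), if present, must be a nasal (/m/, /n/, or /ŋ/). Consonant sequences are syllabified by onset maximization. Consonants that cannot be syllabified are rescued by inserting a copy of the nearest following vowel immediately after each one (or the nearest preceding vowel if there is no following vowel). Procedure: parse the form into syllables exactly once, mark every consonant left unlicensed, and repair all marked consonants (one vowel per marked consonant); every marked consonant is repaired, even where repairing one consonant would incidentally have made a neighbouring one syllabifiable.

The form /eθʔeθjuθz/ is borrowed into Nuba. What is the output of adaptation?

Under (C)V(N), the unsyllabifiable consonants are /θ/, /θ/, /θ/, /z/ (only a nasal (/m/, /n/, or /ŋ/) is licensed in coda position; onsets are limited to one consonant).
Epenthesis after each stranded consonant: /θ/ → /θe/, /θ/ → /θu/, /θ/ → /θu/, /z/ → /zu/.

eθeʔeθujuθuzu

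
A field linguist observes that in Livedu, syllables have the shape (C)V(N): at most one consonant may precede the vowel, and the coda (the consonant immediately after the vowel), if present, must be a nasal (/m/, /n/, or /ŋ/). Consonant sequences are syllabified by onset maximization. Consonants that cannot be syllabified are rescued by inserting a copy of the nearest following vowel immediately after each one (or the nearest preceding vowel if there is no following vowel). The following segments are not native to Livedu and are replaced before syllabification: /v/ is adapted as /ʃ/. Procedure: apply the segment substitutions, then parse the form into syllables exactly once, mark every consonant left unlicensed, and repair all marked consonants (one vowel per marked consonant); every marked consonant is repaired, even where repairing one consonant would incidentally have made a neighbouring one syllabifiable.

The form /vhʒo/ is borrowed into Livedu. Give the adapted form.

ʃohoʒo

Substitution: /v/ → /ʃ/, giving /ʃhʒo/.
The consonants /ʃ/, /h/ cannot be parsed into a legal (C)V(N) syllable (only a nasal (/m/, /n/, or /ŋ/) is licensed in coda position; onsets are limited to one consonant).
Inserting the epenthetic vowel yields /ʃ/ → /ʃo/, /h/ → /ho/.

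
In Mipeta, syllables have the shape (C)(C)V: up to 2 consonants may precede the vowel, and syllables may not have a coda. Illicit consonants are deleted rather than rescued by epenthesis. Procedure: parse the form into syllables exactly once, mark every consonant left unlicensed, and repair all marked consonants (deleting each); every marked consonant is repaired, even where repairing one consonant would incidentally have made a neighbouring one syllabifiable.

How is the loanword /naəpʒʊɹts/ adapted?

The consonants /ɹ/, /t/, /s/ cannot be parsed into a legal (C)(C)V syllable (no codas are permitted; onsets may contain at most 2 consonants).
Each unlicensed consonant is deleted: /ɹ/, /t/, /s/.

naəpʒʊ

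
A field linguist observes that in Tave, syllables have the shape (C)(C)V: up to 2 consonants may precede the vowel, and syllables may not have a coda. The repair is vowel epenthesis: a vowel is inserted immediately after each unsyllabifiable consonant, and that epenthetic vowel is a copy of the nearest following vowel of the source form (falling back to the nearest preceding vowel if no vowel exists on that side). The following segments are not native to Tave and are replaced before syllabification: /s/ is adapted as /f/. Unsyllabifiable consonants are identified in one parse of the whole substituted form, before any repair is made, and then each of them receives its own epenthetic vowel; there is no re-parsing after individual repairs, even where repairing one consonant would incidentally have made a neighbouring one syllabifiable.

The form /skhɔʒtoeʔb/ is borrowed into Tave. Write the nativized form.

fɔkhɔʒtoeʔebe

Substitution: /s/ → /f/, giving /fkhɔʒtoeʔb/.
Under (C)(C)V, the unsyllabifiable consonants are /f/, /ʔ/, /b/ (no codas are permitted; onsets may contain at most 2 consonants).
Inserting the epenthetic vowel yields /f/ → /fɔ/, /ʔ/ → /ʔe/, /b/ → /be/.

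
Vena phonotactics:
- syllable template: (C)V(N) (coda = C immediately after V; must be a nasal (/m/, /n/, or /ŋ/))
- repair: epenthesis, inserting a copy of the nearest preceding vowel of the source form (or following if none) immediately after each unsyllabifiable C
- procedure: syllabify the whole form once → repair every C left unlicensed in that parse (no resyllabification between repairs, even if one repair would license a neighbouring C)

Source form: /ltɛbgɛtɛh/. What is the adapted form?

lɛtɛbɛgɛtɛhɛ

Syllabifying with onset maximization leaves /l/, /b/, /h/ stranded (only a nasal (/m/, /n/, or /ŋ/) is licensed in coda position; onsets are limited to one consonant).
Epenthesis after each stranded consonant: /l/ → /lɛ/, /b/ → /bɛ/, /h/ → /hɛ/.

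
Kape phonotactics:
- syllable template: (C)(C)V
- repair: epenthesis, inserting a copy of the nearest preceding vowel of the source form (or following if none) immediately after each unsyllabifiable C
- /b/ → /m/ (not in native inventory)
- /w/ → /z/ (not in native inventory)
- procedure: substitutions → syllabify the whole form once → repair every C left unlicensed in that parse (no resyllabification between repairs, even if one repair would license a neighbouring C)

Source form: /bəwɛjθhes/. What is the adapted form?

Substitution: /b/ → /m/, /w/ → /z/, giving /məzɛjθhes/.
Under (C)(C)V, the unsyllabifiable consonants are /j/, /s/ (no codas are permitted; onsets may contain at most 2 consonants).
Epenthesis after each stranded consonant: /j/ → /jɛ/, /s/ → /se/.

məzɛjɛθhese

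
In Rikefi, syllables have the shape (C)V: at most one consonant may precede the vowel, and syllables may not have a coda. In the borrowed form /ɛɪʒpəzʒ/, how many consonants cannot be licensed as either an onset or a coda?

Syllabifying with onset maximization leaves /ʒ/, /z/, /ʒ/ stranded (no codas are permitted; onsets are limited to one consonant).

3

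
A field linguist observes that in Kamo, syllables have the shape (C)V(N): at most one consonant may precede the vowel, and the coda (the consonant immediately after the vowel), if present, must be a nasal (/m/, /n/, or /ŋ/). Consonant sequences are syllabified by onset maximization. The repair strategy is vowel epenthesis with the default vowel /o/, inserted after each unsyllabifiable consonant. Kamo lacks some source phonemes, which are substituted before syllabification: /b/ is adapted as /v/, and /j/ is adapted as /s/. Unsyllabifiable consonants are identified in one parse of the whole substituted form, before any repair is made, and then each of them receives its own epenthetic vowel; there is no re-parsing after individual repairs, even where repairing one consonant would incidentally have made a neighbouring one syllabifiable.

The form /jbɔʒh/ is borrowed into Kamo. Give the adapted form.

sovɔʒoho

Substitution: /j/ → /s/, /b/ → /v/, giving /svɔʒh/.
Syllabifying with onset maximization leaves /s/, /ʒ/, /h/ stranded (only a nasal (/m/, /n/, or /ŋ/) is licensed in coda position; onsets are limited to one consonant).
Each unlicensed consonant becomes the onset of a new syllable: /s/ → /so/, /ʒ/ → /ʒo/, /h/ → /ho/.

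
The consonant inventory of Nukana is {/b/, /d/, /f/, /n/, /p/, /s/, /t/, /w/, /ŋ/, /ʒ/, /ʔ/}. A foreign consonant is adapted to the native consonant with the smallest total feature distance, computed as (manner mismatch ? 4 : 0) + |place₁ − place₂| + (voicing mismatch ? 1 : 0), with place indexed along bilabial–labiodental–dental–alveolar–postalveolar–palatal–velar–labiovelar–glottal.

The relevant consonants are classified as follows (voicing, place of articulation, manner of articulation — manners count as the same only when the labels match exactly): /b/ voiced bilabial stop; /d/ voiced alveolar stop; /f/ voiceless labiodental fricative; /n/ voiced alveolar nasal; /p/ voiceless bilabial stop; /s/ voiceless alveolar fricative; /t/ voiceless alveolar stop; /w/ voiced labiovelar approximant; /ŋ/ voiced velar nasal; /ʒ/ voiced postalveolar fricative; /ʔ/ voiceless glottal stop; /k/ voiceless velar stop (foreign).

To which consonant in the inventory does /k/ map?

/ʔ/ is closest: same manner (stop), place distance 2 (velar→glottal), same voicing; total 2. Next closest is /t/ at distance 3.

ʔ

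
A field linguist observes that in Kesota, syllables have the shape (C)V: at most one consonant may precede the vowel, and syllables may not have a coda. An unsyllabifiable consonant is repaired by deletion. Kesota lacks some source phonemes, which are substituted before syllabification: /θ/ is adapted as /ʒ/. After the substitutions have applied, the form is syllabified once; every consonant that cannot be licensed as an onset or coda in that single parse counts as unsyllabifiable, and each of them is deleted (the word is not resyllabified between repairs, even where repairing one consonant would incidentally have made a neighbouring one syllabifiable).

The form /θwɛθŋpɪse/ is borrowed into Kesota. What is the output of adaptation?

wɛpɪse

Substitution: /θ/ → /ʒ/, giving /ʒwɛʒŋpɪse/.
Under (C)V, the unsyllabifiable consonants are /ʒ/, /ʒ/, /ŋ/ (no codas are permitted; onsets are limited to one consonant).
Each unlicensed consonant is deleted: /ʒ/, /ʒ/, /ŋ/.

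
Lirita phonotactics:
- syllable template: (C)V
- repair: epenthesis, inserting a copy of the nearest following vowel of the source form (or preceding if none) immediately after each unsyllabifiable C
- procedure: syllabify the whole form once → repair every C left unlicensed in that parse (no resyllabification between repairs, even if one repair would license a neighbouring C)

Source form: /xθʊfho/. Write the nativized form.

xʊθʊfoho

Syllabifying with onset maximization leaves /x/, /f/ stranded (no codas are permitted; onsets are limited to one consonant).
Inserting the epenthetic vowel yields /x/ → /xʊ/, /f/ → /fo/.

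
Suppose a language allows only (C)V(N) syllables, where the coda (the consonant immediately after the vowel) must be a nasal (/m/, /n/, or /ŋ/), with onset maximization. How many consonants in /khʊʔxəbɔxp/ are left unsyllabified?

4

Syllabifying with onset maximization leaves /k/, /ʔ/, /x/, /p/ stranded (only a nasal (/m/, /n/, or /ŋ/) is licensed in coda position; onsets are limited to one consonant).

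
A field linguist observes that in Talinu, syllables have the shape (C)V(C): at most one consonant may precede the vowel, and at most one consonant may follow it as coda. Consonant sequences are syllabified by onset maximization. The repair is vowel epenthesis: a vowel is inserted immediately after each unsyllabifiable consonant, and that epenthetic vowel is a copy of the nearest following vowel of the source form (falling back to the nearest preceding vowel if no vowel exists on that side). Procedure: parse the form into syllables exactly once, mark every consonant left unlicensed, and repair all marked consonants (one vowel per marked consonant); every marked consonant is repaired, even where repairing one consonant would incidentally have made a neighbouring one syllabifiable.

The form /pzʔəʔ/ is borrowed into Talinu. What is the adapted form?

Under (C)V(C), the unsyllabifiable consonants are /p/, /z/ (at most one coda consonant is licensed; onsets are limited to one consonant).
Inserting the epenthetic vowel yields /p/ → /pə/, /z/ → /zə/.

pəzəʔəʔ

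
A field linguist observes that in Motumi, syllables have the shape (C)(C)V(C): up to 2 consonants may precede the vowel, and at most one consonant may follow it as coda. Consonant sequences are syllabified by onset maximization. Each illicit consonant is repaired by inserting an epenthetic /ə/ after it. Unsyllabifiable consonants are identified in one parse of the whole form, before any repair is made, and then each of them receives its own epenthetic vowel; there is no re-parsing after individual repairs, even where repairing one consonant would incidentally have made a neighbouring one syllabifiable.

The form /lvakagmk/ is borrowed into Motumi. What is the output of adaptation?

Under (C)(C)V(C), the unsyllabifiable consonants are /m/, /k/ (at most one coda consonant is licensed; onsets may contain at most 2 consonants).
Epenthesis after each stranded consonant: /m/ → /mə/, /k/ → /kə/.

lvakagməkə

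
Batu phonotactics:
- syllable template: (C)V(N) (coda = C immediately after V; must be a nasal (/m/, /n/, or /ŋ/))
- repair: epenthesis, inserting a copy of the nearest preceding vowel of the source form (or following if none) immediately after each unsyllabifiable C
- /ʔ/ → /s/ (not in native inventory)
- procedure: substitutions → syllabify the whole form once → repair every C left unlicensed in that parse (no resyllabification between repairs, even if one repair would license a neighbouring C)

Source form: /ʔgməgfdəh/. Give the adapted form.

Substitution: /ʔ/ → /s/, giving /sgməgfdəh/.
Syllabifying with onset maximization leaves /s/, /g/, /g/, /f/, /h/ stranded (only a nasal (/m/, /n/, or /ŋ/) is licensed in coda position; onsets are limited to one consonant).
Each unlicensed consonant becomes the onset of a new syllable: /s/ → /sə/, /g/ → /gə/, /g/ → /gə/, /f/ → /fə/, /h/ → /hə/.

səgəməgəfədəhə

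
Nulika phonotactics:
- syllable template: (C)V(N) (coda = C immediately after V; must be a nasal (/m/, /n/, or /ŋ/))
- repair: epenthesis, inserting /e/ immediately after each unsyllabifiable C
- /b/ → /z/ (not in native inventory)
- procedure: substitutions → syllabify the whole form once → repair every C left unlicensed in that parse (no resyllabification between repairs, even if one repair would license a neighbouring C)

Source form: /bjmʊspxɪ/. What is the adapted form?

Substitution: /b/ → /z/, giving /zjmʊspxɪ/.
The consonants /z/, /j/, /s/, /p/ cannot be parsed into a legal (C)V(N) syllable (only a nasal (/m/, /n/, or /ŋ/) is licensed in coda position; onsets are limited to one consonant).
Inserting the epenthetic vowel yields /z/ → /ze/, /j/ → /je/, /s/ → /se/, /p/ → /pe/.

zejemʊsepexɪ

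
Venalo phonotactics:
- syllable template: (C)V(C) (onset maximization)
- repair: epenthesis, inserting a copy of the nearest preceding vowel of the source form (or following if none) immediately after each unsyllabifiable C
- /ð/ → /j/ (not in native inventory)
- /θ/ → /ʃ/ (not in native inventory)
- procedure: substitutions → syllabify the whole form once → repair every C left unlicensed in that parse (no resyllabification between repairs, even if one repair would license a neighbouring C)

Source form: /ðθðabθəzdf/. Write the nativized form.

jaʃajabʃəzdəfə

Substitution: /ð/ → /j/, /θ/ → /ʃ/, giving /jʃjabʃəzdf/.
The consonants /j/, /ʃ/, /d/, /f/ cannot be parsed into a legal (C)V(C) syllable (at most one coda consonant is licensed; onsets are limited to one consonant).
Epenthesis after each stranded consonant: /j/ → /ja/, /ʃ/ → /ʃa/, /d/ → /də/, /f/ → /fə/.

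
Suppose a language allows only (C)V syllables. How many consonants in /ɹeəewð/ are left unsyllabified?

Under (C)V, the unsyllabifiable consonants are /w/, /ð/ (no codas are permitted; onsets are limited to one consonant).

2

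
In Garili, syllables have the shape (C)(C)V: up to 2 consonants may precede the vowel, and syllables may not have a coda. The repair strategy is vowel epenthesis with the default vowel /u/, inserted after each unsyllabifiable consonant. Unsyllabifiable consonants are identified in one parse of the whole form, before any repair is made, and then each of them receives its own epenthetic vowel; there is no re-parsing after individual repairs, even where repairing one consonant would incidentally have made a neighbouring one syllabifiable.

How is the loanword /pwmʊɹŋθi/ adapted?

puwmʊɹuŋθi

The consonants /p/, /ɹ/ cannot be parsed into a legal (C)(C)V syllable (no codas are permitted; onsets may contain at most 2 consonants).
Inserting the epenthetic vowel yields /p/ → /pu/, /ɹ/ → /ɹu/.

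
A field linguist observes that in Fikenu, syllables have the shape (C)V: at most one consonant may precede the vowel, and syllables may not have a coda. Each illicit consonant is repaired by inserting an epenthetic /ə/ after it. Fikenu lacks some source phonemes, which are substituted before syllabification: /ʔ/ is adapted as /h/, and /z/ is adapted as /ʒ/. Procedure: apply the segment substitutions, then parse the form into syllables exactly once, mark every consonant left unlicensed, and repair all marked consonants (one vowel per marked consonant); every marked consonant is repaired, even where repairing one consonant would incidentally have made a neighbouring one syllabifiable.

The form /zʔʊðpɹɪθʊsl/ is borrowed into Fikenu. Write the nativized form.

Substitution: /z/ → /ʒ/, /ʔ/ → /h/, giving /ʒhʊðpɹɪθʊsl/.
The consonants /ʒ/, /ð/, /p/, /s/, /l/ cannot be parsed into a legal (C)V syllable (no codas are permitted; onsets are limited to one consonant).
Each unlicensed consonant becomes the onset of a new syllable: /ʒ/ → /ʒə/, /ð/ → /ðə/, /p/ → /pə/, /s/ → /sə/, /l/ → /lə/.

ʒəhʊðəpəɹɪθʊsələ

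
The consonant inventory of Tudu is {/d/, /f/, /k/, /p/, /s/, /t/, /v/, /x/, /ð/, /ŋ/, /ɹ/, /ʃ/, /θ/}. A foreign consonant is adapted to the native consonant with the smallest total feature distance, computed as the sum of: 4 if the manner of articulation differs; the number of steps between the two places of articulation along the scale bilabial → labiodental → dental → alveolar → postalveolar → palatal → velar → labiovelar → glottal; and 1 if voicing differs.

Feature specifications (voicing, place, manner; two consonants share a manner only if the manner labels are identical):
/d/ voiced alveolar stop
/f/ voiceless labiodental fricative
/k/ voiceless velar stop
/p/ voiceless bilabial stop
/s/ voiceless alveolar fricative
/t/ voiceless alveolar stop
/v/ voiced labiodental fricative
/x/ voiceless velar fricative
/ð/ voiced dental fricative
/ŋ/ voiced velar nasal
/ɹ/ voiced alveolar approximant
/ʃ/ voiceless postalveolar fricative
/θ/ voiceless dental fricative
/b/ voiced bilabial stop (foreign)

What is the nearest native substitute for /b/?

/p/ is closest: same manner (stop), place distance 0 (bilabial→bilabial), voicing differs (+1); total 1. Next closest is /d/ at distance 3.

p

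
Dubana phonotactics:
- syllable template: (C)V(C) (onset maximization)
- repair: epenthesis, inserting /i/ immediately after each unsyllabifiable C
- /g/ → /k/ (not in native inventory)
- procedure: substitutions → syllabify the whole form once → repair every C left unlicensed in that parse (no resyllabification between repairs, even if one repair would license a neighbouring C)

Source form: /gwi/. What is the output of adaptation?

kiwi

Substitution: /g/ → /k/, giving /kwi/.
Syllabifying with onset maximization leaves /k/ stranded (at most one coda consonant is licensed; onsets are limited to one consonant).
Epenthesis after each stranded consonant: /k/ → /ki/.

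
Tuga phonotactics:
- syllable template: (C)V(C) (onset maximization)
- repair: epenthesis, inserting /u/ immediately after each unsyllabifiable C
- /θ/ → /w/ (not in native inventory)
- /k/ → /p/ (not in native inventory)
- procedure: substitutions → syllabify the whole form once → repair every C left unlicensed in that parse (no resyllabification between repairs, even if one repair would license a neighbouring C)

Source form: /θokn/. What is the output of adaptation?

wopnu

Substitution: /θ/ → /w/, /k/ → /p/, giving /wopn/.
The consonants /n/ cannot be parsed into a legal (C)V(C) syllable (at most one coda consonant is licensed; onsets are limited to one consonant).
Each unlicensed consonant becomes the onset of a new syllable: /n/ → /nu/.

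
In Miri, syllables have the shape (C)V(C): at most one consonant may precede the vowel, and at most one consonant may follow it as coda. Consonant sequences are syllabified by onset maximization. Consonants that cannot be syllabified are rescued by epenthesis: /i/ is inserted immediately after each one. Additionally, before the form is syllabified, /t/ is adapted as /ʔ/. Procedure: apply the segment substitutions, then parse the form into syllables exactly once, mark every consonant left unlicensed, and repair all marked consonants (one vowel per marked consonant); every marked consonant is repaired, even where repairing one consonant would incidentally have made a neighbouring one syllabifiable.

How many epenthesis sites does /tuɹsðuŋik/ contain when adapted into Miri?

After substitution the input is /ʔuɹsðuŋik/.
The unsyllabifiable consonants are /s/; each receives one epenthetic vowel.

1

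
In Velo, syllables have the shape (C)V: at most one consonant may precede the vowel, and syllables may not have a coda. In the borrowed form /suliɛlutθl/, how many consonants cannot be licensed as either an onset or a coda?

Syllabifying with onset maximization leaves /t/, /θ/, /l/ stranded (no codas are permitted; onsets are limited to one consonant).

3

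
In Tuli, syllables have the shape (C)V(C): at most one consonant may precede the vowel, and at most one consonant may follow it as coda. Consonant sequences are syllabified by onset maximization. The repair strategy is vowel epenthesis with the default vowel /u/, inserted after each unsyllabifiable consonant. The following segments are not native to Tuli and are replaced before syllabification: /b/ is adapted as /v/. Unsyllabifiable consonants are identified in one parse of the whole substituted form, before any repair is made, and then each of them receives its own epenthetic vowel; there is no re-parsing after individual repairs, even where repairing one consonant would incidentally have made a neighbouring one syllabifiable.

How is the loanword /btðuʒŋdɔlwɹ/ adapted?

Substitution: /b/ → /v/, giving /vtðuʒŋdɔlwɹ/.
Syllabifying with onset maximization leaves /v/, /t/, /ŋ/, /w/, /ɹ/ stranded (at most one coda consonant is licensed; onsets are limited to one consonant).
Epenthesis after each stranded consonant: /v/ → /vu/, /t/ → /tu/, /ŋ/ → /ŋu/, /w/ → /wu/, /ɹ/ → /ɹu/.

vutuðuʒŋudɔlwuɹu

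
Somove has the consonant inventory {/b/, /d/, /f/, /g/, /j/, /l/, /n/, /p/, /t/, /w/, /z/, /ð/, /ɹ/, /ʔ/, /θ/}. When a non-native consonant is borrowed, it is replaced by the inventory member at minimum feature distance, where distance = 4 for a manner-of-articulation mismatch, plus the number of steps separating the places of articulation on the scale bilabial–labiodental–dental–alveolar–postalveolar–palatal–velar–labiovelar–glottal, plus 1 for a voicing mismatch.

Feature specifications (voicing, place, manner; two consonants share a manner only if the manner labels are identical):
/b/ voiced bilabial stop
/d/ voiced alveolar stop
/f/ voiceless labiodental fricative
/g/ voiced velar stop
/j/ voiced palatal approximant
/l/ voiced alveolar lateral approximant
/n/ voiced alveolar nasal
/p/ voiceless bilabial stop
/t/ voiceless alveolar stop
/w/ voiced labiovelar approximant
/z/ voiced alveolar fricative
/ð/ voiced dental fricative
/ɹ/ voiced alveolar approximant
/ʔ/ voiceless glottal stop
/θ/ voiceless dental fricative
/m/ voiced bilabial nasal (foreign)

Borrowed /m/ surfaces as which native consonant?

/n/ is closest: same manner (nasal), place distance 3 (bilabial→alveolar), same voicing; total 3. Next closest is /b/ at distance 4.

n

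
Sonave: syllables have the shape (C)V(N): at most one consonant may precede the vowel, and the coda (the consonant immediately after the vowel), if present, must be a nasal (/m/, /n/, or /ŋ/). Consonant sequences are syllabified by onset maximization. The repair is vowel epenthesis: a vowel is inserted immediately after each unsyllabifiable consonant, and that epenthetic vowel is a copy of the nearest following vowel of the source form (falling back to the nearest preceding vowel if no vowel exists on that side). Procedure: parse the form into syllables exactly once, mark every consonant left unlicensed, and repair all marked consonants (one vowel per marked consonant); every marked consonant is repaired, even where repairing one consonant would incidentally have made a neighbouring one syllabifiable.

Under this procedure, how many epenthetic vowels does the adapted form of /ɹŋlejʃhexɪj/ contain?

5

The unsyllabifiable consonants are /ɹ/, /ŋ/, /j/, /ʃ/, /j/; each receives one epenthetic vowel.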